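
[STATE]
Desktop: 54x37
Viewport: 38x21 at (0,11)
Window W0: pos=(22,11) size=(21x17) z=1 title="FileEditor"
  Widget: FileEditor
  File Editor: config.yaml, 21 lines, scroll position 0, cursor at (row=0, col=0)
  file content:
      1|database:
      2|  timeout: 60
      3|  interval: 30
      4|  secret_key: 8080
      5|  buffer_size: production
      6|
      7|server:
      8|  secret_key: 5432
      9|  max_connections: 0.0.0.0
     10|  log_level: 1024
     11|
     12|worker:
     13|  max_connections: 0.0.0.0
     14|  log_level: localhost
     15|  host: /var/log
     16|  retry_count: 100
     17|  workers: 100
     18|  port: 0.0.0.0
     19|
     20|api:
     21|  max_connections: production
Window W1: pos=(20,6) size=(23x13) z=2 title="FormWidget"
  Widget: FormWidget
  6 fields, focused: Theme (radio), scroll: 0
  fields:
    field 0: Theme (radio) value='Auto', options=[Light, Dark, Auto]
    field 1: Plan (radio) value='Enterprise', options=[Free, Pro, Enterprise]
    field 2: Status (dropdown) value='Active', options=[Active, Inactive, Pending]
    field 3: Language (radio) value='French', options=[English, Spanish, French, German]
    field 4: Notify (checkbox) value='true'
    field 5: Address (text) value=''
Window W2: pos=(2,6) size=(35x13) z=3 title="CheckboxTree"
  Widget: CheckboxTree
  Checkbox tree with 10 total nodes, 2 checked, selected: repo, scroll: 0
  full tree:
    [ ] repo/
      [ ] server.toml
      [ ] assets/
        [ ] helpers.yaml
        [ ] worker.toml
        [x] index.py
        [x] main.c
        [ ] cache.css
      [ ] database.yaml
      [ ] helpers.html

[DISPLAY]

  ┃   [-] assets/                   ┃c
  ┃     [ ] helpers.yaml            ┃)
  ┃     [ ] worker.toml             ┃]
  ┃     [x] index.py                ┃ 
  ┃     [x] main.c                  ┃ 
  ┃     [ ] cache.css               ┃ 
  ┃   [ ] database.yaml             ┃ 
  ┗━━━━━━━━━━━━━━━━━━━━━━━━━━━━━━━━━┛━
                      ┃               
                      ┃server:        
                      ┃  secret_key: 5
                      ┃  max_connectio
                      ┃  log_level: 10
                      ┃               
                      ┃worker:        
                      ┃  max_connectio
                      ┗━━━━━━━━━━━━━━━
                                      
                                      
                                      
                                      


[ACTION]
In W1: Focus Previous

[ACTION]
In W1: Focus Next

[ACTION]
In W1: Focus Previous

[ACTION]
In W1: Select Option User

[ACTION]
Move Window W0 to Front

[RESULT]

  ┃   [-] assets/     ┏━━━━━━━━━━━━━━━
  ┃     [ ] helpers.ya┃ FileEditor    
  ┃     [ ] worker.tom┠───────────────
  ┃     [x] index.py  ┃█atabase:      
  ┃     [x] main.c    ┃  timeout: 60  
  ┃     [ ] cache.css ┃  interval: 30 
  ┃   [ ] database.yam┃  secret_key: 8
  ┗━━━━━━━━━━━━━━━━━━━┃  buffer_size: 
                      ┃               
                      ┃server:        
                      ┃  secret_key: 5
                      ┃  max_connectio
                      ┃  log_level: 10
                      ┃               
                      ┃worker:        
                      ┃  max_connectio
                      ┗━━━━━━━━━━━━━━━
                                      
                                      
                                      
                                      


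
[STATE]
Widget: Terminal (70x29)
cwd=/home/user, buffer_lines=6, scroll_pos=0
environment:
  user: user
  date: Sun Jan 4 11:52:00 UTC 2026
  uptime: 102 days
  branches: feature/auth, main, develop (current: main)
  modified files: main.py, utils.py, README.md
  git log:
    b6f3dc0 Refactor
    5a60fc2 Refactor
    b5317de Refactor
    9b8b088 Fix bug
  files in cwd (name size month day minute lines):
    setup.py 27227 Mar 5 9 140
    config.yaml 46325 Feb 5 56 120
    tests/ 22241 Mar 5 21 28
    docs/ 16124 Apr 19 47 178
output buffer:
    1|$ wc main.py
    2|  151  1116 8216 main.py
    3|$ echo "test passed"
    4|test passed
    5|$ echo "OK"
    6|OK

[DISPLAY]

$ wc main.py                                                          
  151  1116 8216 main.py                                              
$ echo "test passed"                                                  
test passed                                                           
$ echo "OK"                                                           
OK                                                                    
$ █                                                                   
                                                                      
                                                                      
                                                                      
                                                                      
                                                                      
                                                                      
                                                                      
                                                                      
                                                                      
                                                                      
                                                                      
                                                                      
                                                                      
                                                                      
                                                                      
                                                                      
                                                                      
                                                                      
                                                                      
                                                                      
                                                                      
                                                                      


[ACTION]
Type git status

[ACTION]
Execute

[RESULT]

$ wc main.py                                                          
  151  1116 8216 main.py                                              
$ echo "test passed"                                                  
test passed                                                           
$ echo "OK"                                                           
OK                                                                    
$ git status                                                          
On branch main                                                        
Changes not staged for commit:                                        
                                                                      
        modified:   main.py                                           
        modified:   utils.py                                          
        modified:   README.md                                         
$ █                                                                   
                                                                      
                                                                      
                                                                      
                                                                      
                                                                      
                                                                      
                                                                      
                                                                      
                                                                      
                                                                      
                                                                      
                                                                      
                                                                      
                                                                      
                                                                      


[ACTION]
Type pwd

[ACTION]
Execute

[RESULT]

$ wc main.py                                                          
  151  1116 8216 main.py                                              
$ echo "test passed"                                                  
test passed                                                           
$ echo "OK"                                                           
OK                                                                    
$ git status                                                          
On branch main                                                        
Changes not staged for commit:                                        
                                                                      
        modified:   main.py                                           
        modified:   utils.py                                          
        modified:   README.md                                         
$ pwd                                                                 
/home/user                                                            
$ █                                                                   
                                                                      
                                                                      
                                                                      
                                                                      
                                                                      
                                                                      
                                                                      
                                                                      
                                                                      
                                                                      
                                                                      
                                                                      
                                                                      


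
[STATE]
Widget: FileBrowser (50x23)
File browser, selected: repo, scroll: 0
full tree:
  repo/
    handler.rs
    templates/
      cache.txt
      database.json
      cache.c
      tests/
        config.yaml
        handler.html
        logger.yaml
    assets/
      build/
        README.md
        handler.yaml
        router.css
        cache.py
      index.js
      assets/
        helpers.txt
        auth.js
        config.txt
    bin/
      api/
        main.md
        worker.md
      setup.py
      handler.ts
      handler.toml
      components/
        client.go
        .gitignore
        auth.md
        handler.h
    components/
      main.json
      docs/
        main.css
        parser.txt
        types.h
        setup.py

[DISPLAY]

> [-] repo/                                       
    handler.rs                                    
    [+] templates/                                
    [+] assets/                                   
    [+] bin/                                      
    [+] components/                               
                                                  
                                                  
                                                  
                                                  
                                                  
                                                  
                                                  
                                                  
                                                  
                                                  
                                                  
                                                  
                                                  
                                                  
                                                  
                                                  
                                                  


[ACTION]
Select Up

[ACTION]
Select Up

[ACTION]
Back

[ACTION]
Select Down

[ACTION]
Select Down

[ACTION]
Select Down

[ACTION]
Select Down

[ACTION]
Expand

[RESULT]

  [-] repo/                                       
    handler.rs                                    
    [+] templates/                                
    [+] assets/                                   
  > [-] bin/                                      
      [+] api/                                    
      setup.py                                    
      handler.ts                                  
      handler.toml                                
      [+] components/                             
    [+] components/                               
                                                  
                                                  
                                                  
                                                  
                                                  
                                                  
                                                  
                                                  
                                                  
                                                  
                                                  
                                                  


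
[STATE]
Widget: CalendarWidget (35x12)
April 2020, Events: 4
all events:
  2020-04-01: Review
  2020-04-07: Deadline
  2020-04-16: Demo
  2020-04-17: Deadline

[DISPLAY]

             April 2020            
Mo Tu We Th Fr Sa Su               
       1*  2  3  4  5              
 6  7*  8  9 10 11 12              
13 14 15 16* 17* 18 19             
20 21 22 23 24 25 26               
27 28 29 30                        
                                   
                                   
                                   
                                   
                                   


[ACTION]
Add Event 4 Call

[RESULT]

             April 2020            
Mo Tu We Th Fr Sa Su               
       1*  2  3  4*  5             
 6  7*  8  9 10 11 12              
13 14 15 16* 17* 18 19             
20 21 22 23 24 25 26               
27 28 29 30                        
                                   
                                   
                                   
                                   
                                   


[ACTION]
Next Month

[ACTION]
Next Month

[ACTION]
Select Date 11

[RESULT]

             June 2020             
Mo Tu We Th Fr Sa Su               
 1  2  3  4  5  6  7               
 8  9 10 [11] 12 13 14             
15 16 17 18 19 20 21               
22 23 24 25 26 27 28               
29 30                              
                                   
                                   
                                   
                                   
                                   


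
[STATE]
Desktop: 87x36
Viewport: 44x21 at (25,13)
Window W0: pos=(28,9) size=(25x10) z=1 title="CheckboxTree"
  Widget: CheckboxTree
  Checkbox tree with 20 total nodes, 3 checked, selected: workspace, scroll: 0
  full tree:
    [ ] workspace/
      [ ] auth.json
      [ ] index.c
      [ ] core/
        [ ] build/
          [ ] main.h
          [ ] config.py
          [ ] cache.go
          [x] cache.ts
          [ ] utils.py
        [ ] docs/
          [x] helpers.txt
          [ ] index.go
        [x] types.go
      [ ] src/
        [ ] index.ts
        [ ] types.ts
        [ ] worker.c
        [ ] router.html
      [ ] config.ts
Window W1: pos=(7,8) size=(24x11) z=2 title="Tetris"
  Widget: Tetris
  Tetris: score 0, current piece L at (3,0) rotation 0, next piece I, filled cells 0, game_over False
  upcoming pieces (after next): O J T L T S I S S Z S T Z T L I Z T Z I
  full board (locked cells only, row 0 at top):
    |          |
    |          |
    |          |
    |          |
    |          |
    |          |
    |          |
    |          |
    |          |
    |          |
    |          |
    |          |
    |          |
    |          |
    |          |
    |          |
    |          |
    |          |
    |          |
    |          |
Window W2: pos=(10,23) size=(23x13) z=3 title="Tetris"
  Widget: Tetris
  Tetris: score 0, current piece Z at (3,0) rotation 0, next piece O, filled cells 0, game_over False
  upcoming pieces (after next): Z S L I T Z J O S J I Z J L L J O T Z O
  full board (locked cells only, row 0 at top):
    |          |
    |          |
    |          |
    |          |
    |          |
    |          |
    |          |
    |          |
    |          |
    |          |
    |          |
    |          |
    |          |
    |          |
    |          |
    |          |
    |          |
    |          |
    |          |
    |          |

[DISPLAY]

     ┃ [ ] auth.json       ┃                
     ┃ [ ] index.c         ┃                
     ┃ [-] core/           ┃                
     ┃   [-] build/        ┃                
     ┃     [ ] main.h      ┃                
━━━━━┛━━━━━━━━━━━━━━━━━━━━━┛                
                                            
                                            
                                            
                                            
━━━━━━━┓                                    
       ┃                                    
───────┨                                    
t:     ┃                                    
       ┃                                    
       ┃                                    
       ┃                                    
       ┃                                    
       ┃                                    
re:    ┃                                    
       ┃                                    


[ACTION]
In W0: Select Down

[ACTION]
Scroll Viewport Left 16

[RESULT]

         │           ┃ [ ] auth.json       ┃
         │           ┃ [ ] index.c         ┃
         │           ┃ [-] core/           ┃
         │           ┃   [-] build/        ┃
         │Score:     ┃     [ ] main.h      ┃
━━━━━━━━━━━━━━━━━━━━━┛━━━━━━━━━━━━━━━━━━━━━┛
                                            
                                            
                                            
                                            
 ┏━━━━━━━━━━━━━━━━━━━━━┓                    
 ┃ Tetris              ┃                    
 ┠─────────────────────┨                    
 ┃          │Next:     ┃                    
 ┃          │▓▓        ┃                    
 ┃          │▓▓        ┃                    
 ┃          │          ┃                    
 ┃          │          ┃                    
 ┃          │          ┃                    
 ┃          │Score:    ┃                    
 ┃          │0         ┃                    


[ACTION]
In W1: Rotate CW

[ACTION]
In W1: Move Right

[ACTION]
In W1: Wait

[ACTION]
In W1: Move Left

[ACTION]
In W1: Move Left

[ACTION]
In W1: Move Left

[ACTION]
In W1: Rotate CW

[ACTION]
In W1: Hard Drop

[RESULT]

         │▓▓         ┃ [ ] auth.json       ┃
         │           ┃ [ ] index.c         ┃
         │           ┃ [-] core/           ┃
▒▒▒      │           ┃   [-] build/        ┃
▒        │Score:     ┃     [ ] main.h      ┃
━━━━━━━━━━━━━━━━━━━━━┛━━━━━━━━━━━━━━━━━━━━━┛
                                            
                                            
                                            
                                            
 ┏━━━━━━━━━━━━━━━━━━━━━┓                    
 ┃ Tetris              ┃                    
 ┠─────────────────────┨                    
 ┃          │Next:     ┃                    
 ┃          │▓▓        ┃                    
 ┃          │▓▓        ┃                    
 ┃          │          ┃                    
 ┃          │          ┃                    
 ┃          │          ┃                    
 ┃          │Score:    ┃                    
 ┃          │0         ┃                    


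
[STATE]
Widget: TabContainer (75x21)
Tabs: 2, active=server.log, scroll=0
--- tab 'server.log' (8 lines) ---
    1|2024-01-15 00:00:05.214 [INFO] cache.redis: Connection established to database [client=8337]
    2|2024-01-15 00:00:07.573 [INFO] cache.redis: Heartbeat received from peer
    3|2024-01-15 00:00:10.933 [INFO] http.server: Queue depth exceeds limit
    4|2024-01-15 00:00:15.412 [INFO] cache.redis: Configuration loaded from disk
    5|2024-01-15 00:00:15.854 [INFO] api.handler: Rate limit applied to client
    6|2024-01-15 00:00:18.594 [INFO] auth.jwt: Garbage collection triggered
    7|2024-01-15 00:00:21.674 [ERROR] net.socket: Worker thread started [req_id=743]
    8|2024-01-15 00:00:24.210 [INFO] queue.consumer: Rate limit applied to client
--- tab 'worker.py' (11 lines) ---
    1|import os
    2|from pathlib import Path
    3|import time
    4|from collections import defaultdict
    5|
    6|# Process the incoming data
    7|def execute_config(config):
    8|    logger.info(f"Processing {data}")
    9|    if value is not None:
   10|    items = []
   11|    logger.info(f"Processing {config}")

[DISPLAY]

[server.log]│ worker.py                                                    
───────────────────────────────────────────────────────────────────────────
2024-01-15 00:00:05.214 [INFO] cache.redis: Connection established to datab
2024-01-15 00:00:07.573 [INFO] cache.redis: Heartbeat received from peer   
2024-01-15 00:00:10.933 [INFO] http.server: Queue depth exceeds limit      
2024-01-15 00:00:15.412 [INFO] cache.redis: Configuration loaded from disk 
2024-01-15 00:00:15.854 [INFO] api.handler: Rate limit applied to client   
2024-01-15 00:00:18.594 [INFO] auth.jwt: Garbage collection triggered      
2024-01-15 00:00:21.674 [ERROR] net.socket: Worker thread started [req_id=7
2024-01-15 00:00:24.210 [INFO] queue.consumer: Rate limit applied to client
                                                                           
                                                                           
                                                                           
                                                                           
                                                                           
                                                                           
                                                                           
                                                                           
                                                                           
                                                                           
                                                                           


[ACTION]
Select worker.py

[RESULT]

 server.log │[worker.py]                                                   
───────────────────────────────────────────────────────────────────────────
import os                                                                  
from pathlib import Path                                                   
import time                                                                
from collections import defaultdict                                        
                                                                           
# Process the incoming data                                                
def execute_config(config):                                                
    logger.info(f"Processing {data}")                                      
    if value is not None:                                                  
    items = []                                                             
    logger.info(f"Processing {config}")                                    
                                                                           
                                                                           
                                                                           
                                                                           
                                                                           
                                                                           
                                                                           
                                                                           


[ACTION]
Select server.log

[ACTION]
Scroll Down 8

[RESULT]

[server.log]│ worker.py                                                    
───────────────────────────────────────────────────────────────────────────
2024-01-15 00:00:24.210 [INFO] queue.consumer: Rate limit applied to client
                                                                           
                                                                           
                                                                           
                                                                           
                                                                           
                                                                           
                                                                           
                                                                           
                                                                           
                                                                           
                                                                           
                                                                           
                                                                           
                                                                           
                                                                           
                                                                           
                                                                           
                                                                           


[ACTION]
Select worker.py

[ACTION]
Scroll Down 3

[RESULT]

 server.log │[worker.py]                                                   
───────────────────────────────────────────────────────────────────────────
from collections import defaultdict                                        
                                                                           
# Process the incoming data                                                
def execute_config(config):                                                
    logger.info(f"Processing {data}")                                      
    if value is not None:                                                  
    items = []                                                             
    logger.info(f"Processing {config}")                                    
                                                                           
                                                                           
                                                                           
                                                                           
                                                                           
                                                                           
                                                                           
                                                                           
                                                                           
                                                                           
                                                                           


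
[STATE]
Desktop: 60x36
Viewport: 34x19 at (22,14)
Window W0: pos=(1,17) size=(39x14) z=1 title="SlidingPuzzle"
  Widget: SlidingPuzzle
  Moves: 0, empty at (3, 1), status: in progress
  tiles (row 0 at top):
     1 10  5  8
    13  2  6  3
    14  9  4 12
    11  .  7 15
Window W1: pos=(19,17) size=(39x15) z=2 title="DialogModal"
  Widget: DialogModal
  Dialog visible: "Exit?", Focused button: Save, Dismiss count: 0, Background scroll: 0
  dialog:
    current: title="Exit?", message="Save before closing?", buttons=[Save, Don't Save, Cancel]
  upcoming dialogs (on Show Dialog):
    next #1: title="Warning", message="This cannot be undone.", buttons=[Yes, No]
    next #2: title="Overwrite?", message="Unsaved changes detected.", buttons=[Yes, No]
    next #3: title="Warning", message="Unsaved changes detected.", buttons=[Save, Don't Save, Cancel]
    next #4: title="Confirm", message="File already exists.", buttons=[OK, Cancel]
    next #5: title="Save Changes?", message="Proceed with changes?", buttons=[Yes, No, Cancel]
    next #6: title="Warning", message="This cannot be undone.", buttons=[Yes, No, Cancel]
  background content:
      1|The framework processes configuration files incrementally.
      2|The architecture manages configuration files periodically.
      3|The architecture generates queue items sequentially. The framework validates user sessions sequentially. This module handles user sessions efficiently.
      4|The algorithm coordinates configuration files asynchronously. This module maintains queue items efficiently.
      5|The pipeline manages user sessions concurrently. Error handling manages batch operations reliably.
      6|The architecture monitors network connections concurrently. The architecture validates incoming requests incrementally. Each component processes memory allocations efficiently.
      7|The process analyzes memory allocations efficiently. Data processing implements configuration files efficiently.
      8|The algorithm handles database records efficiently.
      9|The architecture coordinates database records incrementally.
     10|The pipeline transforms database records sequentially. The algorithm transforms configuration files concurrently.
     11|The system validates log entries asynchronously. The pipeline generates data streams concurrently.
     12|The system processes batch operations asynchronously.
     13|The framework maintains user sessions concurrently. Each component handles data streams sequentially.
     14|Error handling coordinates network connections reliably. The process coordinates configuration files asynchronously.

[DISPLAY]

                                  
                                  
                                  
━━━━━━━━━━━━━━━━━━━━━━━━━━━━━━━━━━
ialogModal                        
──────────────────────────────────
e framework processes configuratio
e architecture manages configurati
e architecture generates queue ite
┌──────────────────────────────┐at
│            Exit?             │ c
│     Save before closing?     │co
│ [Save]  Don't Save   Cancel  │ti
└──────────────────────────────┘or
e architecture coordinates databas
e pipeline transforms database rec
e system validates log entries asy
━━━━━━━━━━━━━━━━━━━━━━━━━━━━━━━━━━
                                  


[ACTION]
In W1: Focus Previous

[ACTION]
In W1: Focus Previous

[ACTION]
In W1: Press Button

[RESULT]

                                  
                                  
                                  
━━━━━━━━━━━━━━━━━━━━━━━━━━━━━━━━━━
ialogModal                        
──────────────────────────────────
e framework processes configuratio
e architecture manages configurati
e architecture generates queue ite
e algorithm coordinates configurat
e pipeline manages user sessions c
e architecture monitors network co
e process analyzes memory allocati
e algorithm handles database recor
e architecture coordinates databas
e pipeline transforms database rec
e system validates log entries asy
━━━━━━━━━━━━━━━━━━━━━━━━━━━━━━━━━━
                                  


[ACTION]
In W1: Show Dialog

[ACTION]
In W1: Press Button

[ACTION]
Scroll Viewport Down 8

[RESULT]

━━━━━━━━━━━━━━━━━━━━━━━━━━━━━━━━━━
ialogModal                        
──────────────────────────────────
e framework processes configuratio
e architecture manages configurati
e architecture generates queue ite
e algorithm coordinates configurat
e pipeline manages user sessions c
e architecture monitors network co
e process analyzes memory allocati
e algorithm handles database recor
e architecture coordinates databas
e pipeline transforms database rec
e system validates log entries asy
━━━━━━━━━━━━━━━━━━━━━━━━━━━━━━━━━━
                                  
                                  
                                  
                                  


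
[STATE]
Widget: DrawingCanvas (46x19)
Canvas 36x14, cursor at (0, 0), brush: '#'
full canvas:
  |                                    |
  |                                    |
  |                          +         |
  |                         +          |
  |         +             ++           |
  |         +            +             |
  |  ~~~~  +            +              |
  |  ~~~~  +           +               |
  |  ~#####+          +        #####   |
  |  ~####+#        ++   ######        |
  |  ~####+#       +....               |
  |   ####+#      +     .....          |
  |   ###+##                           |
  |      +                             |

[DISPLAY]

+                                             
                                              
                          +                   
                         +                    
         +             ++                     
         +            +                       
  ~~~~  +            +                        
  ~~~~  +           +                         
  ~#####+          +        #####             
  ~####+#        ++   ######                  
  ~####+#       +....                         
   ####+#      +     .....                    
   ###+##                                     
      +                                       
                                              
                                              
                                              
                                              
                                              


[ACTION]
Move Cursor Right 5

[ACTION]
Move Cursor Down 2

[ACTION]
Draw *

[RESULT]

                                              
                                              
     *                    +                   
                         +                    
         +             ++                     
         +            +                       
  ~~~~  +            +                        
  ~~~~  +           +                         
  ~#####+          +        #####             
  ~####+#        ++   ######                  
  ~####+#       +....                         
   ####+#      +     .....                    
   ###+##                                     
      +                                       
                                              
                                              
                                              
                                              
                                              


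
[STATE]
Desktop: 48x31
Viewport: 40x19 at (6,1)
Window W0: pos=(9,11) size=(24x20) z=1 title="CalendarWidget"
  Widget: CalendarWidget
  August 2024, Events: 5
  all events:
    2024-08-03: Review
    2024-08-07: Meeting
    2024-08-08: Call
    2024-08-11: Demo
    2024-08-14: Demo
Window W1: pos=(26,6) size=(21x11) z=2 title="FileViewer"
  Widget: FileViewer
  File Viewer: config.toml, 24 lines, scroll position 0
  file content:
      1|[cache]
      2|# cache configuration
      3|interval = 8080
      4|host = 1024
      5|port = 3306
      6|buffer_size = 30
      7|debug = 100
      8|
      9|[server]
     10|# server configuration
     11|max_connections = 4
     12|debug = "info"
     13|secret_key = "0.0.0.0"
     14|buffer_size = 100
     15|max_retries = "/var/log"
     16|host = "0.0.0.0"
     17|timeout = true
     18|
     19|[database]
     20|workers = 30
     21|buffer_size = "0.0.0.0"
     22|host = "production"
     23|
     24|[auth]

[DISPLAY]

                                        
                                        
                                        
                                        
                                        
                    ┏━━━━━━━━━━━━━━━━━━━
                    ┃ FileViewer        
                    ┠───────────────────
                    ┃[cache]           ▲
                    ┃# cache configurat█
   ┏━━━━━━━━━━━━━━━━┃interval = 8080   ░
   ┃ CalendarWidget ┃host = 1024       ░
   ┠────────────────┃port = 3306       ░
   ┃     August 2024┃buffer_size = 30  ░
   ┃Mo Tu We Th Fr S┃debug = 100       ▼
   ┃          1  2  ┗━━━━━━━━━━━━━━━━━━━
   ┃ 5  6  7*  8*  9 10 11┃             
   ┃12 13 14* 15 16 17 18 ┃             
   ┃19 20 21 22 23 24 25  ┃             


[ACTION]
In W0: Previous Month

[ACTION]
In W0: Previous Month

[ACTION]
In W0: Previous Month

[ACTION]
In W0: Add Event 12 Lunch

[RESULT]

                                        
                                        
                                        
                                        
                                        
                    ┏━━━━━━━━━━━━━━━━━━━
                    ┃ FileViewer        
                    ┠───────────────────
                    ┃[cache]           ▲
                    ┃# cache configurat█
   ┏━━━━━━━━━━━━━━━━┃interval = 8080   ░
   ┃ CalendarWidget ┃host = 1024       ░
   ┠────────────────┃port = 3306       ░
   ┃       May 2024 ┃buffer_size = 30  ░
   ┃Mo Tu We Th Fr S┃debug = 100       ▼
   ┃       1  2  3  ┗━━━━━━━━━━━━━━━━━━━
   ┃ 6  7  8  9 10 11 12* ┃             
   ┃13 14 15 16 17 18 19  ┃             
   ┃20 21 22 23 24 25 26  ┃             
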